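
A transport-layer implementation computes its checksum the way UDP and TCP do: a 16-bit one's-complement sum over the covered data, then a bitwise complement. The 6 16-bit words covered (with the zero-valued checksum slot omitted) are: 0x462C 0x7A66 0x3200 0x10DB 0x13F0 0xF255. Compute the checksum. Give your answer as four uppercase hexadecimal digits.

F64B

One's-complement addition (fold any carry out of bit 15 back into bit 0):
  0x462C + 0x7A66 = 0x0C092
  0xC092 + 0x3200 = 0x0F292
  0xF292 + 0x10DB = 0x1036D → wrap carry → 0x036E
  0x036E + 0x13F0 = 0x0175E
  0x175E + 0xF255 = 0x109B3 → wrap carry → 0x09B4
One's-complement sum = 0x09B4.
Checksum = ~0x09B4 & 0xFFFF = 0xF64B.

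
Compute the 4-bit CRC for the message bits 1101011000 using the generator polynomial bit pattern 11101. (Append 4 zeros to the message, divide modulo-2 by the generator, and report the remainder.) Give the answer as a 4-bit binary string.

0010

Append 4 zeros: 11010110000000. Divide by 11101 (XOR where the leading bit is 1):
  pos 0: 11010 XOR 11101 = 00111
  pos 2: 11111 XOR 11101 = 00010
  pos 5: 10000 XOR 11101 = 01101
  pos 6: 11010 XOR 11101 = 00111
  pos 8: 11100 XOR 11101 = 00001
Remainder (last 4 bits) = 0010. This is the CRC / FCS.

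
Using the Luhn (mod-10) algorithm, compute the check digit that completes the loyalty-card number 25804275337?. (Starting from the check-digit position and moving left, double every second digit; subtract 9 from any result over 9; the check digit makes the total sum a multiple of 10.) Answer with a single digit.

0

Partial digits right→left: 7 3 3 5 7 2 4 0 8 5 2
Double every second digit counting from the check-digit position (so the 1st, 3rd, 5th, ... of the partial from the right).
  doubled (with −9 where >9): 5 6 5 8 7 4 → sum 35
  kept as-is: 3 5 2 0 5 → sum 15
Total = 35 + 15 = 50.
Check digit = (10 − (50 mod 10)) mod 10 = 0.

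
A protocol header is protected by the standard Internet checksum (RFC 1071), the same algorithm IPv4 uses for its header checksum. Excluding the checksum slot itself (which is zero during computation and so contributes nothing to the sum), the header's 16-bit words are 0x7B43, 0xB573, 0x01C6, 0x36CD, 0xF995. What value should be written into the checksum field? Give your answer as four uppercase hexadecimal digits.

9D1F

One's-complement addition (fold any carry out of bit 15 back into bit 0):
  0x7B43 + 0xB573 = 0x130B6 → wrap carry → 0x30B7
  0x30B7 + 0x01C6 = 0x0327D
  0x327D + 0x36CD = 0x0694A
  0x694A + 0xF995 = 0x162DF → wrap carry → 0x62E0
One's-complement sum = 0x62E0.
Checksum = ~0x62E0 & 0xFFFF = 0x9D1F.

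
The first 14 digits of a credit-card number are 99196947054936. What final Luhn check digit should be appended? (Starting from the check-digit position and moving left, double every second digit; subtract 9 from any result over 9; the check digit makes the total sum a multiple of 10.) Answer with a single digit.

8

Partial digits right→left: 6 3 9 4 5 0 7 4 9 6 9 1 9 9
Double every second digit counting from the check-digit position (so the 1st, 3rd, 5th, ... of the partial from the right).
  doubled (with −9 where >9): 3 9 1 5 9 9 9 → sum 45
  kept as-is: 3 4 0 4 6 1 9 → sum 27
Total = 45 + 27 = 72.
Check digit = (10 − (72 mod 10)) mod 10 = 8.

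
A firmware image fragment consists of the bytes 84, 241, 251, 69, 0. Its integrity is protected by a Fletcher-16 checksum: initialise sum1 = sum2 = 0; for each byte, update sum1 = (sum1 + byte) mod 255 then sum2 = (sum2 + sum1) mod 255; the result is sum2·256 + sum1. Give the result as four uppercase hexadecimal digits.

Running sums (mod 255):
  after byte 0 (84): sum1=84, sum2=84
  after byte 1 (241): sum1=70, sum2=154
  after byte 2 (251): sum1=66, sum2=220
  after byte 3 (69): sum1=135, sum2=100
  after byte 4 (0): sum1=135, sum2=235
Checksum = sum2·256 + sum1 = 235·256 + 135 = 60295 = 0xEB87.

EB87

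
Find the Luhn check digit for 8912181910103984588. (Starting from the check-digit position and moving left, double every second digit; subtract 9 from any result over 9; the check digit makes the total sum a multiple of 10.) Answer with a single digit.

Partial digits right→left: 8 8 5 4 8 9 3 0 1 0 1 9 1 8 1 2 1 9 8
Double every second digit counting from the check-digit position (so the 1st, 3rd, 5th, ... of the partial from the right).
  doubled (with −9 where >9): 7 1 7 6 2 2 2 2 2 7 → sum 38
  kept as-is: 8 4 9 0 0 9 8 2 9 → sum 49
Total = 38 + 49 = 87.
Check digit = (10 − (87 mod 10)) mod 10 = 3.

3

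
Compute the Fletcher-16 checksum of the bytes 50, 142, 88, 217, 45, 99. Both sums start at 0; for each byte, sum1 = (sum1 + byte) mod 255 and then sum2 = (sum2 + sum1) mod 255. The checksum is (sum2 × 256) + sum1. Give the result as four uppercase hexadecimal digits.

A283

Running sums (mod 255):
  after byte 0 (50): sum1=50, sum2=50
  after byte 1 (142): sum1=192, sum2=242
  after byte 2 (88): sum1=25, sum2=12
  after byte 3 (217): sum1=242, sum2=254
  after byte 4 (45): sum1=32, sum2=31
  after byte 5 (99): sum1=131, sum2=162
Checksum = sum2·256 + sum1 = 162·256 + 131 = 41603 = 0xA283.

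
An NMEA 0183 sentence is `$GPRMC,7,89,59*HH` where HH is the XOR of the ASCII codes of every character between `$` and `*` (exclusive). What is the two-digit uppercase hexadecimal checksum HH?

XOR the ASCII codes of the payload characters:
  'G' = 0x47 → acc = 0x47
  'P' = 0x50 → acc = 0x17
  'R' = 0x52 → acc = 0x45
  'M' = 0x4D → acc = 0x08
  'C' = 0x43 → acc = 0x4B
  ',' = 0x2C → acc = 0x67
  '7' = 0x37 → acc = 0x50
  ',' = 0x2C → acc = 0x7C
  '8' = 0x38 → acc = 0x44
  '9' = 0x39 → acc = 0x7D
  ',' = 0x2C → acc = 0x51
  '5' = 0x35 → acc = 0x64
  '9' = 0x39 → acc = 0x5D
Checksum = 0x5D.

5D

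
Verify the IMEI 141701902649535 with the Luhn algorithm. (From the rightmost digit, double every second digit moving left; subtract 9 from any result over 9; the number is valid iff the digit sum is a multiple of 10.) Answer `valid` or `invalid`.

From the right, keep odd positions and double even positions (subtract 9 from any doubled value over 9):
  doubled (positions 2,4,...): 6 9 3 0 2 5 8 → sum 33
  kept (positions 1,3,...): 5 5 4 2 9 0 1 1 → sum 27
Total = 60.
60 mod 10 = 0, so the number is valid.

valid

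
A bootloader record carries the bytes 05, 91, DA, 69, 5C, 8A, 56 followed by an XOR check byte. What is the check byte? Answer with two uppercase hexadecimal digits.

XOR the bytes together:
  start with 0x05
  0x05 ⊕ 0x91 = 0x94
  0x94 ⊕ 0xDA = 0x4E
  0x4E ⊕ 0x69 = 0x27
  0x27 ⊕ 0x5C = 0x7B
  0x7B ⊕ 0x8A = 0xF1
  0xF1 ⊕ 0x56 = 0xA7

A7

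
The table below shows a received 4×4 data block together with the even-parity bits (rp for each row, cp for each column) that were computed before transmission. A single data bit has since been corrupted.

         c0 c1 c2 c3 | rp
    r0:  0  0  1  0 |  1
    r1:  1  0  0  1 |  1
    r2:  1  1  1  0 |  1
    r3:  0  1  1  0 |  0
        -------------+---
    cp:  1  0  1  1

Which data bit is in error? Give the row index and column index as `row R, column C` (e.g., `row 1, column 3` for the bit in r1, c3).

row 1, column 0

Recompute each row's even parity and compare to rp:
  r0: data parity 1, sent rp 1 → ok
  r1: data parity 0, sent rp 1 → mismatch
  r2: data parity 1, sent rp 1 → ok
  r3: data parity 0, sent rp 0 → ok
Recompute each column's even parity and compare to cp:
  c0: data parity 0, sent cp 1 → mismatch
  c1: data parity 0, sent cp 0 → ok
  c2: data parity 1, sent cp 1 → ok
  c3: data parity 1, sent cp 1 → ok
Exactly one row (r1) and one column (c0) fail → the flipped bit is at their intersection.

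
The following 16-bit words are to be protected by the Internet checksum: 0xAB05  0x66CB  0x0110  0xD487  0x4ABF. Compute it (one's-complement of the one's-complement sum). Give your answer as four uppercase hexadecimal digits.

CDD7

One's-complement addition (fold any carry out of bit 15 back into bit 0):
  0xAB05 + 0x66CB = 0x111D0 → wrap carry → 0x11D1
  0x11D1 + 0x0110 = 0x012E1
  0x12E1 + 0xD487 = 0x0E768
  0xE768 + 0x4ABF = 0x13227 → wrap carry → 0x3228
One's-complement sum = 0x3228.
Checksum = ~0x3228 & 0xFFFF = 0xCDD7.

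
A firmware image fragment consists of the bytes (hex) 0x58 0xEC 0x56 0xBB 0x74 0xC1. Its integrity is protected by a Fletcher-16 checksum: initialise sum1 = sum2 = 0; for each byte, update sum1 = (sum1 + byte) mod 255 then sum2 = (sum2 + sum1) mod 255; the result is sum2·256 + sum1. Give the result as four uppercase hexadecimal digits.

Running sums (mod 255):
  after byte 0 (0x58): sum1=88, sum2=88
  after byte 1 (0xEC): sum1=69, sum2=157
  after byte 2 (0x56): sum1=155, sum2=57
  after byte 3 (0xBB): sum1=87, sum2=144
  after byte 4 (0x74): sum1=203, sum2=92
  after byte 5 (0xC1): sum1=141, sum2=233
Checksum = sum2·256 + sum1 = 233·256 + 141 = 59789 = 0xE98D.

E98D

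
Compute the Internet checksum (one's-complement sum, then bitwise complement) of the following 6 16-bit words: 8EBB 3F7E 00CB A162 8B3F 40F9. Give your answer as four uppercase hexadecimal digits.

C35F

One's-complement addition (fold any carry out of bit 15 back into bit 0):
  0x8EBB + 0x3F7E = 0x0CE39
  0xCE39 + 0x00CB = 0x0CF04
  0xCF04 + 0xA162 = 0x17066 → wrap carry → 0x7067
  0x7067 + 0x8B3F = 0x0FBA6
  0xFBA6 + 0x40F9 = 0x13C9F → wrap carry → 0x3CA0
One's-complement sum = 0x3CA0.
Checksum = ~0x3CA0 & 0xFFFF = 0xC35F.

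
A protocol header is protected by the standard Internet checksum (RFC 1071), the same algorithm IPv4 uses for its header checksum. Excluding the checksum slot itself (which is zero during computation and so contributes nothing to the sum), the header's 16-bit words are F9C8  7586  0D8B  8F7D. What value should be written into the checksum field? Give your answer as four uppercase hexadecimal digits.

One's-complement addition (fold any carry out of bit 15 back into bit 0):
  0xF9C8 + 0x7586 = 0x16F4E → wrap carry → 0x6F4F
  0x6F4F + 0x0D8B = 0x07CDA
  0x7CDA + 0x8F7D = 0x10C57 → wrap carry → 0x0C58
One's-complement sum = 0x0C58.
Checksum = ~0x0C58 & 0xFFFF = 0xF3A7.

F3A7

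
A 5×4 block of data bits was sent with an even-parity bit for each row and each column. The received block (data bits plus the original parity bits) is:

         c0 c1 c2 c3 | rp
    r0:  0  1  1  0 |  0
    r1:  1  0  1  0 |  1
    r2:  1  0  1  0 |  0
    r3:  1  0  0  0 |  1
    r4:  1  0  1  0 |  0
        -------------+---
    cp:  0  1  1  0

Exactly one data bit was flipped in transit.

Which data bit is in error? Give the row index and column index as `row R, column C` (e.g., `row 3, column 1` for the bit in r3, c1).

row 1, column 2

Recompute each row's even parity and compare to rp:
  r0: data parity 0, sent rp 0 → ok
  r1: data parity 0, sent rp 1 → mismatch
  r2: data parity 0, sent rp 0 → ok
  r3: data parity 1, sent rp 1 → ok
  r4: data parity 0, sent rp 0 → ok
Recompute each column's even parity and compare to cp:
  c0: data parity 0, sent cp 0 → ok
  c1: data parity 1, sent cp 1 → ok
  c2: data parity 0, sent cp 1 → mismatch
  c3: data parity 0, sent cp 0 → ok
Exactly one row (r1) and one column (c2) fail → the flipped bit is at their intersection.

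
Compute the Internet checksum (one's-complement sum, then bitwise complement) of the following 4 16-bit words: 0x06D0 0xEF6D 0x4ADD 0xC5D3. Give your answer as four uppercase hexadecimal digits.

F910

One's-complement addition (fold any carry out of bit 15 back into bit 0):
  0x06D0 + 0xEF6D = 0x0F63D
  0xF63D + 0x4ADD = 0x1411A → wrap carry → 0x411B
  0x411B + 0xC5D3 = 0x106EE → wrap carry → 0x06EF
One's-complement sum = 0x06EF.
Checksum = ~0x06EF & 0xFFFF = 0xF910.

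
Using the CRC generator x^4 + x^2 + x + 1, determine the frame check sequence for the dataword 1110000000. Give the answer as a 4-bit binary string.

0010

Append 4 zeros: 11100000000000. Divide by 10111 (XOR where the leading bit is 1):
  pos 0: 11100 XOR 10111 = 01011
  pos 1: 10110 XOR 10111 = 00001
  pos 5: 10000 XOR 10111 = 00111
  pos 7: 11100 XOR 10111 = 01011
  pos 8: 10110 XOR 10111 = 00001
Remainder (last 4 bits) = 0010. This is the CRC / FCS.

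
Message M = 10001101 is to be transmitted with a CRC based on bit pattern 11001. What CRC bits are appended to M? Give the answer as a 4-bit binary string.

Append 4 zeros: 100011010000. Divide by 11001 (XOR where the leading bit is 1):
  pos 0: 10001 XOR 11001 = 01000
  pos 1: 10001 XOR 11001 = 01000
  pos 2: 10000 XOR 11001 = 01001
  pos 3: 10011 XOR 11001 = 01010
  pos 4: 10100 XOR 11001 = 01101
  pos 5: 11010 XOR 11001 = 00011
Remainder (last 4 bits) = 1100. This is the CRC / FCS.

1100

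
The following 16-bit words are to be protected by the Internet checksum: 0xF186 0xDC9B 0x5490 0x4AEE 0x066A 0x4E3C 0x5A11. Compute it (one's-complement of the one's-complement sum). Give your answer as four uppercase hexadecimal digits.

E3A6

One's-complement addition (fold any carry out of bit 15 back into bit 0):
  0xF186 + 0xDC9B = 0x1CE21 → wrap carry → 0xCE22
  0xCE22 + 0x5490 = 0x122B2 → wrap carry → 0x22B3
  0x22B3 + 0x4AEE = 0x06DA1
  0x6DA1 + 0x066A = 0x0740B
  0x740B + 0x4E3C = 0x0C247
  0xC247 + 0x5A11 = 0x11C58 → wrap carry → 0x1C59
One's-complement sum = 0x1C59.
Checksum = ~0x1C59 & 0xFFFF = 0xE3A6.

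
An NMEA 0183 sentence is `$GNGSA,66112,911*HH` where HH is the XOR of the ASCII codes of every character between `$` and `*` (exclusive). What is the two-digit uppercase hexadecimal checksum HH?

XOR the ASCII codes of the payload characters:
  'G' = 0x47 → acc = 0x47
  'N' = 0x4E → acc = 0x09
  'G' = 0x47 → acc = 0x4E
  'S' = 0x53 → acc = 0x1D
  'A' = 0x41 → acc = 0x5C
  ',' = 0x2C → acc = 0x70
  '6' = 0x36 → acc = 0x46
  '6' = 0x36 → acc = 0x70
  '1' = 0x31 → acc = 0x41
  '1' = 0x31 → acc = 0x70
  '2' = 0x32 → acc = 0x42
  ',' = 0x2C → acc = 0x6E
  '9' = 0x39 → acc = 0x57
  '1' = 0x31 → acc = 0x66
  '1' = 0x31 → acc = 0x57
Checksum = 0x57.

57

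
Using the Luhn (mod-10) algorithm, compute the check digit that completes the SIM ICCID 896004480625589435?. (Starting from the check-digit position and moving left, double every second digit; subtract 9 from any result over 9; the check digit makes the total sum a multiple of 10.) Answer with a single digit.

9

Partial digits right→left: 5 3 4 9 8 5 5 2 6 0 8 4 4 0 0 6 9 8
Double every second digit counting from the check-digit position (so the 1st, 3rd, 5th, ... of the partial from the right).
  doubled (with −9 where >9): 1 8 7 1 3 7 8 0 9 → sum 44
  kept as-is: 3 9 5 2 0 4 0 6 8 → sum 37
Total = 44 + 37 = 81.
Check digit = (10 − (81 mod 10)) mod 10 = 9.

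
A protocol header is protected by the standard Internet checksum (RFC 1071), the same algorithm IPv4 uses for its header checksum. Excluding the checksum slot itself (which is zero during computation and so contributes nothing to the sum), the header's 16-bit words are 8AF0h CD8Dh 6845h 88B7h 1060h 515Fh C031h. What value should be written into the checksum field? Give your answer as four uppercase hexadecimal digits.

One's-complement addition (fold any carry out of bit 15 back into bit 0):
  0x8AF0 + 0xCD8D = 0x1587D → wrap carry → 0x587E
  0x587E + 0x6845 = 0x0C0C3
  0xC0C3 + 0x88B7 = 0x1497A → wrap carry → 0x497B
  0x497B + 0x1060 = 0x059DB
  0x59DB + 0x515F = 0x0AB3A
  0xAB3A + 0xC031 = 0x16B6B → wrap carry → 0x6B6C
One's-complement sum = 0x6B6C.
Checksum = ~0x6B6C & 0xFFFF = 0x9493.

9493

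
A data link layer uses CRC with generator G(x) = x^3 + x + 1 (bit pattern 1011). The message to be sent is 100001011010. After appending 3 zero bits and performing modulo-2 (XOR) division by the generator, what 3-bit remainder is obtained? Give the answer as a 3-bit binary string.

Append 3 zeros: 100001011010000. Divide by 1011 (XOR where the leading bit is 1):
  pos 0: 1000 XOR 1011 = 0011
  pos 2: 1101 XOR 1011 = 0110
  pos 3: 1100 XOR 1011 = 0111
  pos 4: 1111 XOR 1011 = 0100
  pos 5: 1001 XOR 1011 = 0010
  pos 7: 1001 XOR 1011 = 0010
  pos 9: 1000 XOR 1011 = 0011
  pos 11: 1100 XOR 1011 = 0111
Remainder (last 3 bits) = 111. This is the CRC / FCS.

111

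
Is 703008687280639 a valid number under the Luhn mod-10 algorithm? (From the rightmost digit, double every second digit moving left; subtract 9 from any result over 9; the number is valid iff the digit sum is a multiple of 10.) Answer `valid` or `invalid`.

From the right, keep odd positions and double even positions (subtract 9 from any doubled value over 9):
  doubled (positions 2,4,...): 6 0 4 7 7 0 0 → sum 24
  kept (positions 1,3,...): 9 6 8 7 6 0 3 7 → sum 46
Total = 70.
70 mod 10 = 0, so the number is valid.

valid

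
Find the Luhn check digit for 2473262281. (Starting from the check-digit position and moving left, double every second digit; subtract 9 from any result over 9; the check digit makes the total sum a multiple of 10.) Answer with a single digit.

Partial digits right→left: 1 8 2 2 6 2 3 7 4 2
Double every second digit counting from the check-digit position (so the 1st, 3rd, 5th, ... of the partial from the right).
  doubled (with −9 where >9): 2 4 3 6 8 → sum 23
  kept as-is: 8 2 2 7 2 → sum 21
Total = 23 + 21 = 44.
Check digit = (10 − (44 mod 10)) mod 10 = 6.

6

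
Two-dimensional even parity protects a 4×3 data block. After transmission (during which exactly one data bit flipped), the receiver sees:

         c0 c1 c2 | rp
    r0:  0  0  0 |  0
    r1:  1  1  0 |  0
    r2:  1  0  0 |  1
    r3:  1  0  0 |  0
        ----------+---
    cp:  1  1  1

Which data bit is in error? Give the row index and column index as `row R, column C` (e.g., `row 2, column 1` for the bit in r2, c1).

row 3, column 2

Recompute each row's even parity and compare to rp:
  r0: data parity 0, sent rp 0 → ok
  r1: data parity 0, sent rp 0 → ok
  r2: data parity 1, sent rp 1 → ok
  r3: data parity 1, sent rp 0 → mismatch
Recompute each column's even parity and compare to cp:
  c0: data parity 1, sent cp 1 → ok
  c1: data parity 1, sent cp 1 → ok
  c2: data parity 0, sent cp 1 → mismatch
Exactly one row (r3) and one column (c2) fail → the flipped bit is at their intersection.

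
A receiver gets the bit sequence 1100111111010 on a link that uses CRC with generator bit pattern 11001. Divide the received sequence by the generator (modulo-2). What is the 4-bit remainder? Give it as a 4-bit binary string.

0000

Modulo-2 division of 1100111111010 by 11001:
  pos 0: 11001 XOR 11001 = 00000
  pos 5: 11111 XOR 11001 = 00110
  pos 7: 11001 XOR 11001 = 00000
Remainder = 0000 (zero — the frame passes the CRC check).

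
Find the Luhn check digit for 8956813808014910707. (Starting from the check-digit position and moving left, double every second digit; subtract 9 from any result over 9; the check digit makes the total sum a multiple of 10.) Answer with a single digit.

7

Partial digits right→left: 7 0 7 0 1 9 4 1 0 8 0 8 3 1 8 6 5 9 8
Double every second digit counting from the check-digit position (so the 1st, 3rd, 5th, ... of the partial from the right).
  doubled (with −9 where >9): 5 5 2 8 0 0 6 7 1 7 → sum 41
  kept as-is: 0 0 9 1 8 8 1 6 9 → sum 42
Total = 41 + 42 = 83.
Check digit = (10 − (83 mod 10)) mod 10 = 7.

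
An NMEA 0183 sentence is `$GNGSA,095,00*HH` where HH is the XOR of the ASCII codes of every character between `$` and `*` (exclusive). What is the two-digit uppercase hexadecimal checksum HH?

XOR the ASCII codes of the payload characters:
  'G' = 0x47 → acc = 0x47
  'N' = 0x4E → acc = 0x09
  'G' = 0x47 → acc = 0x4E
  'S' = 0x53 → acc = 0x1D
  'A' = 0x41 → acc = 0x5C
  ',' = 0x2C → acc = 0x70
  '0' = 0x30 → acc = 0x40
  '9' = 0x39 → acc = 0x79
  '5' = 0x35 → acc = 0x4C
  ',' = 0x2C → acc = 0x60
  '0' = 0x30 → acc = 0x50
  '0' = 0x30 → acc = 0x60
Checksum = 0x60.

60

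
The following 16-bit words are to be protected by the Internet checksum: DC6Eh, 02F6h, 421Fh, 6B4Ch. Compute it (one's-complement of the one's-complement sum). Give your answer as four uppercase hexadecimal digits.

One's-complement addition (fold any carry out of bit 15 back into bit 0):
  0xDC6E + 0x02F6 = 0x0DF64
  0xDF64 + 0x421F = 0x12183 → wrap carry → 0x2184
  0x2184 + 0x6B4C = 0x08CD0
One's-complement sum = 0x8CD0.
Checksum = ~0x8CD0 & 0xFFFF = 0x732F.

732F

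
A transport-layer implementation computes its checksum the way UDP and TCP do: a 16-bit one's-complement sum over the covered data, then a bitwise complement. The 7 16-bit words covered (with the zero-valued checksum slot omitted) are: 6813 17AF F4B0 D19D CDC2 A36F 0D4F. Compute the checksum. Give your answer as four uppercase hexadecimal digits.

One's-complement addition (fold any carry out of bit 15 back into bit 0):
  0x6813 + 0x17AF = 0x07FC2
  0x7FC2 + 0xF4B0 = 0x17472 → wrap carry → 0x7473
  0x7473 + 0xD19D = 0x14610 → wrap carry → 0x4611
  0x4611 + 0xCDC2 = 0x113D3 → wrap carry → 0x13D4
  0x13D4 + 0xA36F = 0x0B743
  0xB743 + 0x0D4F = 0x0C492
One's-complement sum = 0xC492.
Checksum = ~0xC492 & 0xFFFF = 0x3B6D.

3B6D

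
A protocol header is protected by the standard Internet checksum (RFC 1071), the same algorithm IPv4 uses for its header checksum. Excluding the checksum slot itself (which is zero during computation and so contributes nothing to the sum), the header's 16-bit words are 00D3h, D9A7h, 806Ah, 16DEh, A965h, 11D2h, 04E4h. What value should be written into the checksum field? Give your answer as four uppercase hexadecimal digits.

One's-complement addition (fold any carry out of bit 15 back into bit 0):
  0x00D3 + 0xD9A7 = 0x0DA7A
  0xDA7A + 0x806A = 0x15AE4 → wrap carry → 0x5AE5
  0x5AE5 + 0x16DE = 0x071C3
  0x71C3 + 0xA965 = 0x11B28 → wrap carry → 0x1B29
  0x1B29 + 0x11D2 = 0x02CFB
  0x2CFB + 0x04E4 = 0x031DF
One's-complement sum = 0x31DF.
Checksum = ~0x31DF & 0xFFFF = 0xCE20.

CE20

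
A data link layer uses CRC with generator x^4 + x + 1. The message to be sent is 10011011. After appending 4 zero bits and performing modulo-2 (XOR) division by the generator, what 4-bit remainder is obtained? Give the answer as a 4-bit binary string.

0101

Append 4 zeros: 100110110000. Divide by 10011 (XOR where the leading bit is 1):
  pos 0: 10011 XOR 10011 = 00000
  pos 6: 11000 XOR 10011 = 01011
  pos 7: 10110 XOR 10011 = 00101
Remainder (last 4 bits) = 0101. This is the CRC / FCS.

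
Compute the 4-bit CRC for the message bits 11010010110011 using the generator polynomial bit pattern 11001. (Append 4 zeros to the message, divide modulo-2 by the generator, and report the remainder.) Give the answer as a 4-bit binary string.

1110

Append 4 zeros: 110100101100110000. Divide by 11001 (XOR where the leading bit is 1):
  pos 0: 11010 XOR 11001 = 00011
  pos 3: 11010 XOR 11001 = 00011
  pos 6: 11110 XOR 11001 = 00111
  pos 8: 11101 XOR 11001 = 00100
  pos 10: 10010 XOR 11001 = 01011
  pos 11: 10110 XOR 11001 = 01111
  pos 12: 11110 XOR 11001 = 00111
Remainder (last 4 bits) = 1110. This is the CRC / FCS.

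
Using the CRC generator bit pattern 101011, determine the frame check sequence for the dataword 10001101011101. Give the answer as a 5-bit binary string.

10001

Append 5 zeros: 1000110101110100000. Divide by 101011 (XOR where the leading bit is 1):
  pos 0: 100011 XOR 101011 = 001000
  pos 2: 100001 XOR 101011 = 001010
  pos 4: 101001 XOR 101011 = 000010
  pos 8: 101101 XOR 101011 = 000110
  pos 11: 110000 XOR 101011 = 011011
  pos 12: 110110 XOR 101011 = 011101
  pos 13: 111010 XOR 101011 = 010001
Remainder (last 5 bits) = 10001. This is the CRC / FCS.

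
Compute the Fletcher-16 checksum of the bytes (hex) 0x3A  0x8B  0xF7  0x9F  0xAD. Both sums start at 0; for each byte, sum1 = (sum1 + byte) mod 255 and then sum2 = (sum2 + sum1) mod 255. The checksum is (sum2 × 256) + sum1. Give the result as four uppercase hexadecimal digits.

260B

Running sums (mod 255):
  after byte 0 (0x3A): sum1=58, sum2=58
  after byte 1 (0x8B): sum1=197, sum2=0
  after byte 2 (0xF7): sum1=189, sum2=189
  after byte 3 (0x9F): sum1=93, sum2=27
  after byte 4 (0xAD): sum1=11, sum2=38
Checksum = sum2·256 + sum1 = 38·256 + 11 = 9739 = 0x260B.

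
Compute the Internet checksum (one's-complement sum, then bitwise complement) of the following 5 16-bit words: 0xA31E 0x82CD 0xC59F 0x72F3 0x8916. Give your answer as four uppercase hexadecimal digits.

One's-complement addition (fold any carry out of bit 15 back into bit 0):
  0xA31E + 0x82CD = 0x125EB → wrap carry → 0x25EC
  0x25EC + 0xC59F = 0x0EB8B
  0xEB8B + 0x72F3 = 0x15E7E → wrap carry → 0x5E7F
  0x5E7F + 0x8916 = 0x0E795
One's-complement sum = 0xE795.
Checksum = ~0xE795 & 0xFFFF = 0x186A.

186A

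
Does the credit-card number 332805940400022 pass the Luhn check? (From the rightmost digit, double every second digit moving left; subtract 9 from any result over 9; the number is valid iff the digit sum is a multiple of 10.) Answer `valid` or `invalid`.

From the right, keep odd positions and double even positions (subtract 9 from any doubled value over 9):
  doubled (positions 2,4,...): 4 0 8 8 1 7 6 → sum 34
  kept (positions 1,3,...): 2 0 0 0 9 0 2 3 → sum 16
Total = 50.
50 mod 10 = 0, so the number is valid.

valid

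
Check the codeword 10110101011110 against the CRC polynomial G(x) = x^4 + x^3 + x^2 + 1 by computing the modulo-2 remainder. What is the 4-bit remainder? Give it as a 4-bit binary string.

Modulo-2 division of 10110101011110 by 11101:
  pos 0: 10110 XOR 11101 = 01011
  pos 1: 10111 XOR 11101 = 01010
  pos 2: 10100 XOR 11101 = 01001
  pos 3: 10011 XOR 11101 = 01110
  pos 4: 11100 XOR 11101 = 00001
  pos 8: 11111 XOR 11101 = 00010
Remainder = 0100 (nonzero — an error is detected).

0100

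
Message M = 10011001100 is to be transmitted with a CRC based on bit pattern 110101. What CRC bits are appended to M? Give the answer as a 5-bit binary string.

Append 5 zeros: 1001100110000000. Divide by 110101 (XOR where the leading bit is 1):
  pos 0: 100110 XOR 110101 = 010011
  pos 1: 100110 XOR 110101 = 010011
  pos 2: 100111 XOR 110101 = 010010
  pos 3: 100101 XOR 110101 = 010000
  pos 4: 100000 XOR 110101 = 010101
  pos 5: 101010 XOR 110101 = 011111
  pos 6: 111110 XOR 110101 = 001011
  pos 8: 101100 XOR 110101 = 011001
  pos 9: 110010 XOR 110101 = 000111
Remainder (last 5 bits) = 01110. This is the CRC / FCS.

01110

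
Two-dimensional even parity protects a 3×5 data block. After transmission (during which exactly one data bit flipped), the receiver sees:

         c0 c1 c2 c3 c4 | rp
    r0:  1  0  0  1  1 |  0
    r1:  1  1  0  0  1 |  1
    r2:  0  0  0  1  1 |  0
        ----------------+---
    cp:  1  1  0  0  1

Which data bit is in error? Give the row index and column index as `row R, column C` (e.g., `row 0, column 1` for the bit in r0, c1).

Recompute each row's even parity and compare to rp:
  r0: data parity 1, sent rp 0 → mismatch
  r1: data parity 1, sent rp 1 → ok
  r2: data parity 0, sent rp 0 → ok
Recompute each column's even parity and compare to cp:
  c0: data parity 0, sent cp 1 → mismatch
  c1: data parity 1, sent cp 1 → ok
  c2: data parity 0, sent cp 0 → ok
  c3: data parity 0, sent cp 0 → ok
  c4: data parity 1, sent cp 1 → ok
Exactly one row (r0) and one column (c0) fail → the flipped bit is at their intersection.

row 0, column 0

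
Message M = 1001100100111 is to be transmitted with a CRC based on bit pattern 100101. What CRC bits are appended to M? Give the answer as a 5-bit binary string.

Append 5 zeros: 100110010011100000. Divide by 100101 (XOR where the leading bit is 1):
  pos 0: 100110 XOR 100101 = 000011
  pos 4: 110100 XOR 100101 = 010001
  pos 5: 100011 XOR 100101 = 000110
  pos 8: 110110 XOR 100101 = 010011
  pos 9: 100110 XOR 100101 = 000011
Remainder (last 5 bits) = 11000. This is the CRC / FCS.

11000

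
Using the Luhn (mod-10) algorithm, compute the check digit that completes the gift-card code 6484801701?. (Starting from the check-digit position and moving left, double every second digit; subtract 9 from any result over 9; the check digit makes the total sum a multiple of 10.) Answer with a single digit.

Partial digits right→left: 1 0 7 1 0 8 4 8 4 6
Double every second digit counting from the check-digit position (so the 1st, 3rd, 5th, ... of the partial from the right).
  doubled (with −9 where >9): 2 5 0 8 8 → sum 23
  kept as-is: 0 1 8 8 6 → sum 23
Total = 23 + 23 = 46.
Check digit = (10 − (46 mod 10)) mod 10 = 4.

4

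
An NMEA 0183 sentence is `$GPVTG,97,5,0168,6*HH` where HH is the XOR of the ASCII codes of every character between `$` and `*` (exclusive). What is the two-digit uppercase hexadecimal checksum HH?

50

XOR the ASCII codes of the payload characters:
  'G' = 0x47 → acc = 0x47
  'P' = 0x50 → acc = 0x17
  'V' = 0x56 → acc = 0x41
  'T' = 0x54 → acc = 0x15
  'G' = 0x47 → acc = 0x52
  ',' = 0x2C → acc = 0x7E
  '9' = 0x39 → acc = 0x47
  '7' = 0x37 → acc = 0x70
  ',' = 0x2C → acc = 0x5C
  '5' = 0x35 → acc = 0x69
  ',' = 0x2C → acc = 0x45
  '0' = 0x30 → acc = 0x75
  '1' = 0x31 → acc = 0x44
  '6' = 0x36 → acc = 0x72
  '8' = 0x38 → acc = 0x4A
  ',' = 0x2C → acc = 0x66
  '6' = 0x36 → acc = 0x50
Checksum = 0x50.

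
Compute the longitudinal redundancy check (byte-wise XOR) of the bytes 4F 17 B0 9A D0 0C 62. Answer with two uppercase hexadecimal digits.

XOR the bytes together:
  start with 0x4F
  0x4F ⊕ 0x17 = 0x58
  0x58 ⊕ 0xB0 = 0xE8
  0xE8 ⊕ 0x9A = 0x72
  0x72 ⊕ 0xD0 = 0xA2
  0xA2 ⊕ 0x0C = 0xAE
  0xAE ⊕ 0x62 = 0xCC

CC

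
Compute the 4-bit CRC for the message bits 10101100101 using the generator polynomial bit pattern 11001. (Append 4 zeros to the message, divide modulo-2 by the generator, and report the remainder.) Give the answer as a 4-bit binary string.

0110

Append 4 zeros: 101011001010000. Divide by 11001 (XOR where the leading bit is 1):
  pos 0: 10101 XOR 11001 = 01100
  pos 1: 11001 XOR 11001 = 00000
  pos 8: 10100 XOR 11001 = 01101
  pos 9: 11010 XOR 11001 = 00011
Remainder (last 4 bits) = 0110. This is the CRC / FCS.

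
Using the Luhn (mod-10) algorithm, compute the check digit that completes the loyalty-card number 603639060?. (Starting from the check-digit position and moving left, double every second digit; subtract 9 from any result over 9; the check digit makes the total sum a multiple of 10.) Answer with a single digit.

4

Partial digits right→left: 0 6 0 9 3 6 3 0 6
Double every second digit counting from the check-digit position (so the 1st, 3rd, 5th, ... of the partial from the right).
  doubled (with −9 where >9): 0 0 6 6 3 → sum 15
  kept as-is: 6 9 6 0 → sum 21
Total = 15 + 21 = 36.
Check digit = (10 − (36 mod 10)) mod 10 = 4.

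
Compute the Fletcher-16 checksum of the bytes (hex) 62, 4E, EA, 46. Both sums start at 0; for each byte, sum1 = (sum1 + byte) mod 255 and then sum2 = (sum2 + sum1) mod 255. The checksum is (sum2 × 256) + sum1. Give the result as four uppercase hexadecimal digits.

90E1

Running sums (mod 255):
  after byte 0 (62): sum1=98, sum2=98
  after byte 1 (4E): sum1=176, sum2=19
  after byte 2 (EA): sum1=155, sum2=174
  after byte 3 (46): sum1=225, sum2=144
Checksum = sum2·256 + sum1 = 144·256 + 225 = 37089 = 0x90E1.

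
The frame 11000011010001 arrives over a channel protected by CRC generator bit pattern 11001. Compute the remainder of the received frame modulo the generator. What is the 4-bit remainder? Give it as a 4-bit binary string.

Modulo-2 division of 11000011010001 by 11001:
  pos 0: 11000 XOR 11001 = 00001
  pos 4: 10110 XOR 11001 = 01111
  pos 5: 11111 XOR 11001 = 00110
  pos 7: 11000 XOR 11001 = 00001
Remainder = 0101 (nonzero — an error is detected).

0101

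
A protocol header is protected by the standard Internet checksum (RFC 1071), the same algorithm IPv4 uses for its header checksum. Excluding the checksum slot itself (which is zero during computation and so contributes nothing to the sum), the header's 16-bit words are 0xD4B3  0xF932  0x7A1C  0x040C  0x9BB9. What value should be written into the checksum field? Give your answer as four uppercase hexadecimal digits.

1837

One's-complement addition (fold any carry out of bit 15 back into bit 0):
  0xD4B3 + 0xF932 = 0x1CDE5 → wrap carry → 0xCDE6
  0xCDE6 + 0x7A1C = 0x14802 → wrap carry → 0x4803
  0x4803 + 0x040C = 0x04C0F
  0x4C0F + 0x9BB9 = 0x0E7C8
One's-complement sum = 0xE7C8.
Checksum = ~0xE7C8 & 0xFFFF = 0x1837.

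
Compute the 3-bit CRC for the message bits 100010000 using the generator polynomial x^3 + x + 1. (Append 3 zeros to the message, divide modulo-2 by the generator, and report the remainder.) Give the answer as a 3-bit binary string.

Append 3 zeros: 100010000000. Divide by 1011 (XOR where the leading bit is 1):
  pos 0: 1000 XOR 1011 = 0011
  pos 2: 1110 XOR 1011 = 0101
  pos 3: 1010 XOR 1011 = 0001
  pos 6: 1000 XOR 1011 = 0011
  pos 8: 1100 XOR 1011 = 0111
Remainder (last 3 bits) = 111. This is the CRC / FCS.

111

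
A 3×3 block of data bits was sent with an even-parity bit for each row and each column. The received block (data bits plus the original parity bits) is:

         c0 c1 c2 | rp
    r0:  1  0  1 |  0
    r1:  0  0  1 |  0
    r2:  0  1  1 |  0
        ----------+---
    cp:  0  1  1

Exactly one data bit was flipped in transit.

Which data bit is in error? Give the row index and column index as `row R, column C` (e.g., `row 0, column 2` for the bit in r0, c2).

row 1, column 0

Recompute each row's even parity and compare to rp:
  r0: data parity 0, sent rp 0 → ok
  r1: data parity 1, sent rp 0 → mismatch
  r2: data parity 0, sent rp 0 → ok
Recompute each column's even parity and compare to cp:
  c0: data parity 1, sent cp 0 → mismatch
  c1: data parity 1, sent cp 1 → ok
  c2: data parity 1, sent cp 1 → ok
Exactly one row (r1) and one column (c0) fail → the flipped bit is at their intersection.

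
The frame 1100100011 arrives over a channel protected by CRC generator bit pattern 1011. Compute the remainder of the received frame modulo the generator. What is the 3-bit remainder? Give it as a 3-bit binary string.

Modulo-2 division of 1100100011 by 1011:
  pos 0: 1100 XOR 1011 = 0111
  pos 1: 1111 XOR 1011 = 0100
  pos 2: 1000 XOR 1011 = 0011
  pos 4: 1100 XOR 1011 = 0111
  pos 5: 1111 XOR 1011 = 0100
  pos 6: 1001 XOR 1011 = 0010
Remainder = 010 (nonzero — an error is detected).

010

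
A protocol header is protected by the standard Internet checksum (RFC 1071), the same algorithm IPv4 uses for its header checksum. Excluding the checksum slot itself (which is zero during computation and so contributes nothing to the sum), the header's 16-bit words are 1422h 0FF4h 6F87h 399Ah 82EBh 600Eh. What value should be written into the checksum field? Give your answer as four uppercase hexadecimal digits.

One's-complement addition (fold any carry out of bit 15 back into bit 0):
  0x1422 + 0x0FF4 = 0x02416
  0x2416 + 0x6F87 = 0x0939D
  0x939D + 0x399A = 0x0CD37
  0xCD37 + 0x82EB = 0x15022 → wrap carry → 0x5023
  0x5023 + 0x600E = 0x0B031
One's-complement sum = 0xB031.
Checksum = ~0xB031 & 0xFFFF = 0x4FCE.

4FCE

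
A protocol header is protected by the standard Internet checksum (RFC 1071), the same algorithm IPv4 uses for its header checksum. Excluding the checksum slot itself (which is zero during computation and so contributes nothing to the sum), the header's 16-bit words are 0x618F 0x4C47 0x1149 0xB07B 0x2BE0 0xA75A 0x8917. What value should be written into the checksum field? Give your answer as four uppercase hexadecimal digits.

3412

One's-complement addition (fold any carry out of bit 15 back into bit 0):
  0x618F + 0x4C47 = 0x0ADD6
  0xADD6 + 0x1149 = 0x0BF1F
  0xBF1F + 0xB07B = 0x16F9A → wrap carry → 0x6F9B
  0x6F9B + 0x2BE0 = 0x09B7B
  0x9B7B + 0xA75A = 0x142D5 → wrap carry → 0x42D6
  0x42D6 + 0x8917 = 0x0CBED
One's-complement sum = 0xCBED.
Checksum = ~0xCBED & 0xFFFF = 0x3412.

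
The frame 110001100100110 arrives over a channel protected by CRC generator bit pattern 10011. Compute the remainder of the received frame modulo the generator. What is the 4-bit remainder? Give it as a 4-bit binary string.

1011

Modulo-2 division of 110001100100110 by 10011:
  pos 0: 11000 XOR 10011 = 01011
  pos 1: 10111 XOR 10011 = 00100
  pos 3: 10010 XOR 10011 = 00001
  pos 7: 10100 XOR 10011 = 00111
  pos 9: 11111 XOR 10011 = 01100
  pos 10: 11000 XOR 10011 = 01011
Remainder = 1011 (nonzero — an error is detected).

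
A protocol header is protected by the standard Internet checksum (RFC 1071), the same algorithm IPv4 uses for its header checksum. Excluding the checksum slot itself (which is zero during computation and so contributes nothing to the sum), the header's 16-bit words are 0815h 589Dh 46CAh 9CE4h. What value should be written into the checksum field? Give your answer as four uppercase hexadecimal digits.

One's-complement addition (fold any carry out of bit 15 back into bit 0):
  0x0815 + 0x589D = 0x060B2
  0x60B2 + 0x46CA = 0x0A77C
  0xA77C + 0x9CE4 = 0x14460 → wrap carry → 0x4461
One's-complement sum = 0x4461.
Checksum = ~0x4461 & 0xFFFF = 0xBB9E.

BB9E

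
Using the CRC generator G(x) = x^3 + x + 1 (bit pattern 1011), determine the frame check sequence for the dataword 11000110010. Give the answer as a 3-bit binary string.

111

Append 3 zeros: 11000110010000. Divide by 1011 (XOR where the leading bit is 1):
  pos 0: 1100 XOR 1011 = 0111
  pos 1: 1110 XOR 1011 = 0101
  pos 2: 1011 XOR 1011 = 0000
  pos 6: 1001 XOR 1011 = 0010
  pos 8: 1000 XOR 1011 = 0011
  pos 10: 1100 XOR 1011 = 0111
Remainder (last 3 bits) = 111. This is the CRC / FCS.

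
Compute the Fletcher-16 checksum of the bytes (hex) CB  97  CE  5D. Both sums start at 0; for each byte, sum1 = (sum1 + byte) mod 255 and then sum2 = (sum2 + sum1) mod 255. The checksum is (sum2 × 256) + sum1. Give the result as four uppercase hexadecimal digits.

Running sums (mod 255):
  after byte 0 (CB): sum1=203, sum2=203
  after byte 1 (97): sum1=99, sum2=47
  after byte 2 (CE): sum1=50, sum2=97
  after byte 3 (5D): sum1=143, sum2=240
Checksum = sum2·256 + sum1 = 240·256 + 143 = 61583 = 0xF08F.

F08F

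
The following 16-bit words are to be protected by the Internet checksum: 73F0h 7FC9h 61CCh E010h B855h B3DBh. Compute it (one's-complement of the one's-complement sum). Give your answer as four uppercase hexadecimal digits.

5E37

One's-complement addition (fold any carry out of bit 15 back into bit 0):
  0x73F0 + 0x7FC9 = 0x0F3B9
  0xF3B9 + 0x61CC = 0x15585 → wrap carry → 0x5586
  0x5586 + 0xE010 = 0x13596 → wrap carry → 0x3597
  0x3597 + 0xB855 = 0x0EDEC
  0xEDEC + 0xB3DB = 0x1A1C7 → wrap carry → 0xA1C8
One's-complement sum = 0xA1C8.
Checksum = ~0xA1C8 & 0xFFFF = 0x5E37.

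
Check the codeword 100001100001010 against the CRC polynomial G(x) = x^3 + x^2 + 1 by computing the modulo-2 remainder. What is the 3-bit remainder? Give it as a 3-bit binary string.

Modulo-2 division of 100001100001010 by 1101:
  pos 0: 1000 XOR 1101 = 0101
  pos 1: 1010 XOR 1101 = 0111
  pos 2: 1111 XOR 1101 = 0010
  pos 4: 1010 XOR 1101 = 0111
  pos 5: 1110 XOR 1101 = 0011
  pos 7: 1100 XOR 1101 = 0001
  pos 10: 1101 XOR 1101 = 0000
Remainder = 000 (zero — the frame passes the CRC check).

000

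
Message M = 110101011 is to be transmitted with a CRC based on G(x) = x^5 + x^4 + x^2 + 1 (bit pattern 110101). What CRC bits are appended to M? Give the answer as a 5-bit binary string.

01010

Append 5 zeros: 11010101100000. Divide by 110101 (XOR where the leading bit is 1):
  pos 0: 110101 XOR 110101 = 000000
  pos 7: 110000 XOR 110101 = 000101
Remainder (last 5 bits) = 01010. This is the CRC / FCS.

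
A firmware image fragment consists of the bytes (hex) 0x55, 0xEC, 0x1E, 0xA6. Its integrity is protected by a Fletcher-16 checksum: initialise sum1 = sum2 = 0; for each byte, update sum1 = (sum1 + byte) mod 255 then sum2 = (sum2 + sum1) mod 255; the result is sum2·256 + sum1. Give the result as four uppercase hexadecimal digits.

FE07

Running sums (mod 255):
  after byte 0 (0x55): sum1=85, sum2=85
  after byte 1 (0xEC): sum1=66, sum2=151
  after byte 2 (0x1E): sum1=96, sum2=247
  after byte 3 (0xA6): sum1=7, sum2=254
Checksum = sum2·256 + sum1 = 254·256 + 7 = 65031 = 0xFE07.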